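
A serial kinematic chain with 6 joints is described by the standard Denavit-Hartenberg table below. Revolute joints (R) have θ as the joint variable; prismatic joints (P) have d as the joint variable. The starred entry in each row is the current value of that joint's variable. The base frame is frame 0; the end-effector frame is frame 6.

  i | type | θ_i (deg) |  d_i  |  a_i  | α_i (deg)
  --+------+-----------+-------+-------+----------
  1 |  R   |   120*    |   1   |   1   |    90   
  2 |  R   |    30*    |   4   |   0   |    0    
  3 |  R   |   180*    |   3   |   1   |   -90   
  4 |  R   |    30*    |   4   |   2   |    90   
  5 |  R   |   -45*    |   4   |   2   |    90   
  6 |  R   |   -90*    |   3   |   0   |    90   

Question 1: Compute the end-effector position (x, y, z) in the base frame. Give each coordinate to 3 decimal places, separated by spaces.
after link 1: o_1 = (-0.5000, 0.8660, 1.0000)
after link 2: o_2 = (2.9641, 2.8660, 1.0000)
after link 3: o_3 = (5.9952, 3.6160, 0.5000)
after link 4: o_4 = (4.8792, 3.5490, -3.8301)
after link 5: o_5 = (9.0167, 1.8966, -4.2178)
after link 6: o_6 = (9.6701, 2.8862, -1.4621)

9.670 2.886 -1.462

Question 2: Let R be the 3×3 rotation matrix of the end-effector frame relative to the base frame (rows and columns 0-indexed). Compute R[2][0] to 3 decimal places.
0.250

End-effector x-axis (col 0 of R) = (-0.9665,-0.0580,0.2500)
R[2][0] = 0.2500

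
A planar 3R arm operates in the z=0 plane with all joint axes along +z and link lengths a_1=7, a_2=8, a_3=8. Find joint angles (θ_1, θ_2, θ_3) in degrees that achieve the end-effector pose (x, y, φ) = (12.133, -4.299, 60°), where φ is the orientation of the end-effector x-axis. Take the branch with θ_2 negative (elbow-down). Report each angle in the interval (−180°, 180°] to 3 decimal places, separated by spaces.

-29.999 -45.000 134.999

wrist centre = target − a_3·(cos φ, sin φ) = (8.1330, -11.2272)
cos θ_2 = (192.1958−7²−8²)/(2·7·8) = 0.7071; θ_2 = -45.0001° (elbow-down)
β = atan2(-11.2272,8.1330) = -54.0804°; ψ = atan2(-5.6569,12.6568) = -24.0818°
θ_1 = β − ψ = -29.9985°
θ_3 = φ − θ_1 − θ_2 = 134.9987° (wrapped to (-180°,180°])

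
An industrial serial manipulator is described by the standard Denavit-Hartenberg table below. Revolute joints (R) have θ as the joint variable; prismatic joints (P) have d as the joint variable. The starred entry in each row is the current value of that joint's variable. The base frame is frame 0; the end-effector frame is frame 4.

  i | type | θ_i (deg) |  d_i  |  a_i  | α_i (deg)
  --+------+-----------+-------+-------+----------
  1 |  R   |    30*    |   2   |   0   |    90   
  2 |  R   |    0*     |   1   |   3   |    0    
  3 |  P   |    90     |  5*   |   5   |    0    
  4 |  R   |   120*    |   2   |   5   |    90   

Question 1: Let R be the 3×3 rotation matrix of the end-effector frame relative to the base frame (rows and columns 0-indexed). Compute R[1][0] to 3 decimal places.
End-effector x-axis (col 0 of R) = (-0.7500,-0.4330,-0.5000)
R[1][0] = -0.4330

-0.433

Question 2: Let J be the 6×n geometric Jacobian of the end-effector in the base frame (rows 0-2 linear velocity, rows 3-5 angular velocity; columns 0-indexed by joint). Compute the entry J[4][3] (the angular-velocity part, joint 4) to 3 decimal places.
-0.866

axis z_3 = (0.5000,-0.8660,0.0000); lever o_n−o_3 = (-2.7500,-3.8971,-2.5000)
cross product → J_v[:, 3] = (2.1651,1.2500,-4.3301)
J_ω[:, 3] = z_3
entry J[4][3] = -0.8660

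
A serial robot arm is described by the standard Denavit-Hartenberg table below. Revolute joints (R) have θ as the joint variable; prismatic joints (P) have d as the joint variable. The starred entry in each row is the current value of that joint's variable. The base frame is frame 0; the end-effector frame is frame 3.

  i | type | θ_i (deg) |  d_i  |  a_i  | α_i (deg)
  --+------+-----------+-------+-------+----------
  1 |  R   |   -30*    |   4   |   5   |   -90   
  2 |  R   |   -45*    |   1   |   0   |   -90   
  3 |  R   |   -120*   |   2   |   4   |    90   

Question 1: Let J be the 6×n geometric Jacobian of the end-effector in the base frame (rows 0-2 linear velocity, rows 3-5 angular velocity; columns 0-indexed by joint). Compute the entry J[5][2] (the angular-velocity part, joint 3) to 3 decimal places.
axis z_2 = (0.6124,-0.3536,-0.7071); lever o_n−o_2 = (1.7321,3.0000,-2.8284)
cross product → J_v[:, 2] = (3.1213,0.5073,2.4495)
J_ω[:, 2] = z_2
entry J[5][2] = -0.7071

-0.707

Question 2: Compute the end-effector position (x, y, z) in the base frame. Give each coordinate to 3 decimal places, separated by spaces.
6.562 1.366 1.172

after link 1: o_1 = (4.3301, -2.5000, 4.0000)
after link 2: o_2 = (4.8301, -1.6340, 4.0000)
after link 3: o_3 = (6.5622, 1.3660, 1.1716)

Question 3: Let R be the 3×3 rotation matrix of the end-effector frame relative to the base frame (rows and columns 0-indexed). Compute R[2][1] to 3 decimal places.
End-effector y-axis (col 1 of R) = (0.6124,-0.3536,-0.7071)
R[2][1] = -0.7071

-0.707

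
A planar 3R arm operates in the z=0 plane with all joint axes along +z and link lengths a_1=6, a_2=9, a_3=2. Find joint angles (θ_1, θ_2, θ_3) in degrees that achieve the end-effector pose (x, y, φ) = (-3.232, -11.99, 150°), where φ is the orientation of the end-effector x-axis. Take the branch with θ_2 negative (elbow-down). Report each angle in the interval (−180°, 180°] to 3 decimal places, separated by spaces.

-59.996 -60.006 -89.998

wrist centre = target − a_3·(cos φ, sin φ) = (-1.4999, -12.9900)
cos θ_2 = (170.9899−6²−9²)/(2·6·9) = 0.4999; θ_2 = -60.0062° (elbow-down)
β = atan2(-12.9900,-1.4999) = -96.5867°; ψ = atan2(-7.7947,10.4992) = -36.5907°
θ_1 = β − ψ = -59.9961°
θ_3 = φ − θ_1 − θ_2 = -89.9978° (wrapped to (-180°,180°])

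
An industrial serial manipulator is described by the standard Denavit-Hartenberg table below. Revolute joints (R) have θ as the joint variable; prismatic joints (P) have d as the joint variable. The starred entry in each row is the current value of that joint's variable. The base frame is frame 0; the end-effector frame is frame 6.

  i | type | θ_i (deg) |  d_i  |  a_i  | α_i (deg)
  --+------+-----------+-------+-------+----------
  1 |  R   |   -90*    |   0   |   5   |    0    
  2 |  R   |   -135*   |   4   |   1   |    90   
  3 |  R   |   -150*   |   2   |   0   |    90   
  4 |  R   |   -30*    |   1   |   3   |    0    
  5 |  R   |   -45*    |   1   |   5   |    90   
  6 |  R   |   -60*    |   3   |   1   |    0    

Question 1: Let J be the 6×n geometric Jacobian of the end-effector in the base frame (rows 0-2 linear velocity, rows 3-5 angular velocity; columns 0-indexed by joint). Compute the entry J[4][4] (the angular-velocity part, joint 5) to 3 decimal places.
-0.354

axis z_4 = (0.3536,-0.3536,0.8660); lever o_n−o_4 = (-5.1610,-3.4502,0.8532)
cross product → J_v[:, 4] = (2.6863,-4.7712,-3.0445)
J_ω[:, 4] = z_4
entry J[4][4] = -0.3536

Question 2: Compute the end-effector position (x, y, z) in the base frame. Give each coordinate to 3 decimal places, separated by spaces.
after link 1: o_1 = (0.0000, -5.0000, 0.0000)
after link 2: o_2 = (-0.7071, -4.2929, 4.0000)
after link 3: o_3 = (0.7071, -2.8787, 4.0000)
after link 4: o_4 = (1.5910, -5.8839, 3.5670)
after link 5: o_5 = (-0.6781, -10.4450, 3.7860)
after link 6: o_6 = (-3.5701, -9.3341, 4.4201)

-3.570 -9.334 4.420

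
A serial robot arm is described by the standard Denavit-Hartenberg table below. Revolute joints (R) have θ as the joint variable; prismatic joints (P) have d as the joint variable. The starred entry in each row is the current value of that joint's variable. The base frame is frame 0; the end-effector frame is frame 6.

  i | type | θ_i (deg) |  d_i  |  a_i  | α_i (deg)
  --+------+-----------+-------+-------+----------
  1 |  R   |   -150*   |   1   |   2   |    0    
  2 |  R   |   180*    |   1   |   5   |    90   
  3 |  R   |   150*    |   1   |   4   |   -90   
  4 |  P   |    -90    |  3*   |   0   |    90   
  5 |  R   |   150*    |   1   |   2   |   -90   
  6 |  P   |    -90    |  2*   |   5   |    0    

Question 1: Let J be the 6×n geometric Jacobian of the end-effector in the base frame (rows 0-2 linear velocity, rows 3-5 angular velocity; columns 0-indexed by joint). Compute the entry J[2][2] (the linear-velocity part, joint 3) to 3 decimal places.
axis z_2 = (0.5000,-0.8660,0.0000); lever o_n−o_2 = (-0.3481,1.7990,-2.9641)
cross product → J_v[:, 2] = (2.5670,1.4821,0.5981)
J_ω[:, 2] = z_2
entry J[2][2] = 0.5981

0.598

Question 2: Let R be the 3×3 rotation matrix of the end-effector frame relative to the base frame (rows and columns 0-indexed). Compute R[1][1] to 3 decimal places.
End-effector y-axis (col 1 of R) = (-0.6495,0.6250,-0.4330)
R[1][1] = 0.6250

0.625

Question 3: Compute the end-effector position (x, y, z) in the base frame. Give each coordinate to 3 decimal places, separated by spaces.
2.250 3.299 -0.964

after link 1: o_1 = (-1.7321, -1.0000, 1.0000)
after link 2: o_2 = (2.5981, 1.5000, 2.0000)
after link 3: o_3 = (0.0981, -1.0981, 4.0000)
after link 4: o_4 = (-1.2010, -1.8481, 1.4019)
after link 5: o_5 = (-1.7500, -0.1651, 0.0359)
after link 6: o_6 = (2.2500, 3.2990, -0.9641)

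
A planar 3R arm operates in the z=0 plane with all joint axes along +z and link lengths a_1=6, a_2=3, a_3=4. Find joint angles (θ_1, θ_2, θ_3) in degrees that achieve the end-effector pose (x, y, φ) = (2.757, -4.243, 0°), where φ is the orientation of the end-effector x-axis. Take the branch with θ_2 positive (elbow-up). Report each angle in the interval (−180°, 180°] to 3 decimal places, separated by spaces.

wrist centre = target − a_3·(cos φ, sin φ) = (-1.2430, -4.2430)
cos θ_2 = (19.5481−6²−3²)/(2·6·3) = -0.7070; θ_2 = 134.9911° (elbow-up)
β = atan2(-4.2430,-1.2430) = -106.3281°; ψ = atan2(2.1216,3.8790) = 28.6767°
θ_1 = β − ψ = -135.0049°
θ_3 = φ − θ_1 − θ_2 = 0.0137° (wrapped to (-180°,180°])

-135.005 134.991 0.014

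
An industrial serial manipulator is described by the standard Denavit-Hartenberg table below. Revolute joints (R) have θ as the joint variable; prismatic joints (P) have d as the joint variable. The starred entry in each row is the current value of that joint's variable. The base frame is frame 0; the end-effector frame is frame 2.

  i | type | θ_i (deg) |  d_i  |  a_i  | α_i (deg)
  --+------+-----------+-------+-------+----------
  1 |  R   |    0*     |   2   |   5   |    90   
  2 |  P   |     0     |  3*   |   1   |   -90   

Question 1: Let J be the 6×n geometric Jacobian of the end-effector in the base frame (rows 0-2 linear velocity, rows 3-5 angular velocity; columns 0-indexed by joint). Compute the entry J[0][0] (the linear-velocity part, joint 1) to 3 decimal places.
axis z_0 = ẑ; lever o_n−o_0 = (6.0000,-3.0000,2.0000)
cross product → J_v[:, 0] = (3.0000,6.0000,-0.0000)
J_ω[:, 0] = z_0
entry J[0][0] = 3.0000

3.000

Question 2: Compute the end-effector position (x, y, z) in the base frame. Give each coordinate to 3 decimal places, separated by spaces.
after link 1: o_1 = (5.0000, 0.0000, 2.0000)
after link 2: o_2 = (6.0000, -3.0000, 2.0000)

6.000 -3.000 2.000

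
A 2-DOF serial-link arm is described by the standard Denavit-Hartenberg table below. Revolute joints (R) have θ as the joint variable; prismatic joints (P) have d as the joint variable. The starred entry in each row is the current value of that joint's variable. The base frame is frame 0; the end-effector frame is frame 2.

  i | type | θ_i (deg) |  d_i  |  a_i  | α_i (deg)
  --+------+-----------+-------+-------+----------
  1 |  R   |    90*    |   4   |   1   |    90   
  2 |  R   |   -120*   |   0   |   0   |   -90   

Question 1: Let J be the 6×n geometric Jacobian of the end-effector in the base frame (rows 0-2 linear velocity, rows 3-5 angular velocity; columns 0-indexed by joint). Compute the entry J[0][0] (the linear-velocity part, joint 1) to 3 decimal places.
-1.000

axis z_0 = ẑ; lever o_n−o_0 = (0.0000,1.0000,4.0000)
cross product → J_v[:, 0] = (-1.0000,0.0000,0.0000)
J_ω[:, 0] = z_0
entry J[0][0] = -1.0000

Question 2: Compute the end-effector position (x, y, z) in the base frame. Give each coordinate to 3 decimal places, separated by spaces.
after link 1: o_1 = (0.0000, 1.0000, 4.0000)
after link 2: o_2 = (0.0000, 1.0000, 4.0000)

0.000 1.000 4.000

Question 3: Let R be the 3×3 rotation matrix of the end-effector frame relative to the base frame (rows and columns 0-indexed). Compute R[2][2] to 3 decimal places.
-0.500

End-effector z-axis (col 2 of R) = (0.0000,0.8660,-0.5000)
R[2][2] = -0.5000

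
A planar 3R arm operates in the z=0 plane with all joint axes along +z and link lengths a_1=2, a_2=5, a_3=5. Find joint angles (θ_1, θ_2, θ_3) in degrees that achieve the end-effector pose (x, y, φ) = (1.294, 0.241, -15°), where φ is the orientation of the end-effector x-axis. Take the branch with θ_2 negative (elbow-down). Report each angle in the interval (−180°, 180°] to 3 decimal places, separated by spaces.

wrist centre = target − a_3·(cos φ, sin φ) = (-3.5356, 1.5351)
cos θ_2 = (14.8572−2²−5²)/(2·2·5) = -0.7071; θ_2 = -135.0027° (elbow-down)
β = atan2(1.5351,-3.5356) = 156.5305°; ψ = atan2(-3.5354,-1.5357) = -113.4793°
θ_1 = β − ψ = 270.0098°
θ_3 = φ − θ_1 − θ_2 = -150.0071° (wrapped to (-180°,180°])

-89.990 -135.003 -150.007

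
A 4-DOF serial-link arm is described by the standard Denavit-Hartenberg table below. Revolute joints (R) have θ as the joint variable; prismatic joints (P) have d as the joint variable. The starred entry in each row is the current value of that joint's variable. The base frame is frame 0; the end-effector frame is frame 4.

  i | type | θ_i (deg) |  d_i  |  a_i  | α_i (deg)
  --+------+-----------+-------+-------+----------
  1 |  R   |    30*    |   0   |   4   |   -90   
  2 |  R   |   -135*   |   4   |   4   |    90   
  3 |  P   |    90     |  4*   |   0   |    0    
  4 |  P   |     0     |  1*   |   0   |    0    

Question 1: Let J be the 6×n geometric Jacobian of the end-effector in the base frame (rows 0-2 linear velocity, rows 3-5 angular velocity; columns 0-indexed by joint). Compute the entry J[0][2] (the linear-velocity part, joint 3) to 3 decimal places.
-0.612

prismatic axis z_2 = (-0.6124,-0.3536,-0.7071)
J_v[:, 2] = z_2; J_ω[:, 2] = (0,0,0)
entry J[0][2] = -0.6124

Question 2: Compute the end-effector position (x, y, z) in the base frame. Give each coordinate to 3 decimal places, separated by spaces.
-4.047 2.282 -0.707

after link 1: o_1 = (3.4641, 2.0000, 0.0000)
after link 2: o_2 = (-0.9854, 4.0499, 2.8284)
after link 3: o_3 = (-3.4349, 2.6357, 0.0000)
after link 4: o_4 = (-4.0473, 2.2821, -0.7071)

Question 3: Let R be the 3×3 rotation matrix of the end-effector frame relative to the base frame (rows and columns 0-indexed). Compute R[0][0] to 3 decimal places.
-0.500

End-effector x-axis (col 0 of R) = (-0.5000,0.8660,0.0000)
R[0][0] = -0.5000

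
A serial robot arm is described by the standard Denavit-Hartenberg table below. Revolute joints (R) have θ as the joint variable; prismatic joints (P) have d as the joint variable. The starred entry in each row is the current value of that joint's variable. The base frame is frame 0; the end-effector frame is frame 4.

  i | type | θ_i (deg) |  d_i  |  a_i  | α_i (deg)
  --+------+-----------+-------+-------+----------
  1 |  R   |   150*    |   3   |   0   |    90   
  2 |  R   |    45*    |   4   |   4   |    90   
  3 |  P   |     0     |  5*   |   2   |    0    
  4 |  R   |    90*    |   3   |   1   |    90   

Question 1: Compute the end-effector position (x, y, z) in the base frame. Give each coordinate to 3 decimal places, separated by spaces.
after link 1: o_1 = (0.0000, 0.0000, 3.0000)
after link 2: o_2 = (-0.4495, 4.8783, 5.8284)
after link 3: o_3 = (-4.7361, 7.3532, 3.7071)
after link 4: o_4 = (-6.0732, 9.2799, 1.5858)

-6.073 9.280 1.586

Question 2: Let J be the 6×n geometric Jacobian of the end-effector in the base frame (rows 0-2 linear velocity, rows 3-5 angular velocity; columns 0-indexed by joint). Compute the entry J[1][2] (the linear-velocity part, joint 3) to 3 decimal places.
0.354

prismatic axis z_2 = (-0.6124,0.3536,-0.7071)
J_v[:, 2] = z_2; J_ω[:, 2] = (0,0,0)
entry J[1][2] = 0.3536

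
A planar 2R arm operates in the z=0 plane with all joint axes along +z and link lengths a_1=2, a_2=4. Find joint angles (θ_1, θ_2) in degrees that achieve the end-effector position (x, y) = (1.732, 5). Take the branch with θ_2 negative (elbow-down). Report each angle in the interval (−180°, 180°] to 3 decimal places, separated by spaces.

cos θ_2 = (27.9998−2²−4²)/(2·2·4) = 0.5000; θ_2 = -60.0007° (elbow-down)
β = atan2(5.0000,1.7320) = 70.8939°; ψ = atan2(-3.4641,4.0000) = -40.8939°
θ_1 = β − ψ = 111.7878°

111.788 -60.001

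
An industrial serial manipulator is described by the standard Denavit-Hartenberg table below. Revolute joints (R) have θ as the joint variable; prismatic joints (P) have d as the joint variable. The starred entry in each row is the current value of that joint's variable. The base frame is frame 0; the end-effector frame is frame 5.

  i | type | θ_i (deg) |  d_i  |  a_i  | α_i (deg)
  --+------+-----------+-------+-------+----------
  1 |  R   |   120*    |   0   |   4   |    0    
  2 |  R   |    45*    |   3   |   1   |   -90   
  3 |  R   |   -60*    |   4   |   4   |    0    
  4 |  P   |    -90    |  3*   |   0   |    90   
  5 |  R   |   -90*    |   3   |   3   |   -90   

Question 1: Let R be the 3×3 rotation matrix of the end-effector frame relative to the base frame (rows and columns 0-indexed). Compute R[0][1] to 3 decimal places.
-0.483

End-effector y-axis (col 1 of R) = (-0.4830,0.1294,0.8660)
R[0][1] = -0.4830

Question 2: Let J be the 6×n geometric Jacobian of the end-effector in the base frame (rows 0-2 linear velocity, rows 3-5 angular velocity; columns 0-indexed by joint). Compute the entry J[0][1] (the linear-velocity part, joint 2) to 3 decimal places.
axis z_1 = (0.0000,0.0000,1.0000); lever o_n−o_1 = (-2.4842,-3.4755,3.8660)
cross product → J_v[:, 1] = (3.4755,-2.4842,0.0000)
J_ω[:, 1] = z_1
entry J[0][1] = 3.4755

3.475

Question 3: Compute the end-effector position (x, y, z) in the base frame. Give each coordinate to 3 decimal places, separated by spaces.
after link 1: o_1 = (-2.0000, 3.4641, 0.0000)
after link 2: o_2 = (-2.9659, 3.7229, 3.0000)
after link 3: o_3 = (-5.9331, 0.3769, 6.4641)
after link 4: o_4 = (-6.7095, -2.5209, 6.4641)
after link 5: o_5 = (-4.4842, -0.0114, 3.8660)

-4.484 -0.011 3.866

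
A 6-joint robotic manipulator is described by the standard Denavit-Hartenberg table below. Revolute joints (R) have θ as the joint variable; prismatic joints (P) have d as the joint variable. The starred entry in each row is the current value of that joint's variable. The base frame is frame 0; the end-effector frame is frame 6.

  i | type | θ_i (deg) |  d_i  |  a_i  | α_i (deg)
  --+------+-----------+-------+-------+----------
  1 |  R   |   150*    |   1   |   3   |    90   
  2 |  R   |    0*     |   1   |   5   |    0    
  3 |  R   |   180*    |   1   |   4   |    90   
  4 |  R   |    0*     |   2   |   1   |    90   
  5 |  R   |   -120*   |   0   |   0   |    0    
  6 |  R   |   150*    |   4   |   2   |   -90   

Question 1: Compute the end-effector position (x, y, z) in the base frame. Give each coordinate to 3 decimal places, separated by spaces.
-2.098 -1.098 4.000

after link 1: o_1 = (-2.5981, 1.5000, 1.0000)
after link 2: o_2 = (-6.4282, 4.8660, 1.0000)
after link 3: o_3 = (-2.4641, 3.7321, 1.0000)
after link 4: o_4 = (-1.5981, 3.2321, 3.0000)
after link 5: o_5 = (-1.5981, 3.2321, 3.0000)
after link 6: o_6 = (-2.0981, -1.0981, 4.0000)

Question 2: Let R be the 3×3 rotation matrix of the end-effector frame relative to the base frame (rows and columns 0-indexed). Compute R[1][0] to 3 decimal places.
End-effector x-axis (col 0 of R) = (0.7500,-0.4330,0.5000)
R[1][0] = -0.4330

-0.433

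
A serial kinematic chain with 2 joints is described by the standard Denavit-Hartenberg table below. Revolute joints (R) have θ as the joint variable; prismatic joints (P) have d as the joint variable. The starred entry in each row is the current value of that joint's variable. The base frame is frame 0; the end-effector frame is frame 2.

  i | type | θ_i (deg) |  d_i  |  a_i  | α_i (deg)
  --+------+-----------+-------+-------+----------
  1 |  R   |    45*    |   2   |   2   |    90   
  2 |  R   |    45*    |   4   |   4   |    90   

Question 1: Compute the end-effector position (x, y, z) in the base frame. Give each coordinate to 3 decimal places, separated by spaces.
after link 1: o_1 = (1.4142, 1.4142, 2.0000)
after link 2: o_2 = (6.2426, 0.5858, 4.8284)

6.243 0.586 4.828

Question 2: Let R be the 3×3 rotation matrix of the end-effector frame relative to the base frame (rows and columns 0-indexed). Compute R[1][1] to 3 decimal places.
End-effector y-axis (col 1 of R) = (0.7071,-0.7071,0.0000)
R[1][1] = -0.7071

-0.707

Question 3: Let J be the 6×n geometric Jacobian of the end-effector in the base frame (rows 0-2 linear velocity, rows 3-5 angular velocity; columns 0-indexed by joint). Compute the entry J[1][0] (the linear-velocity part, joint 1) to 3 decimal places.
6.243

axis z_0 = ẑ; lever o_n−o_0 = (6.2426,0.5858,4.8284)
cross product → J_v[:, 0] = (-0.5858,6.2426,0.0000)
J_ω[:, 0] = z_0
entry J[1][0] = 6.2426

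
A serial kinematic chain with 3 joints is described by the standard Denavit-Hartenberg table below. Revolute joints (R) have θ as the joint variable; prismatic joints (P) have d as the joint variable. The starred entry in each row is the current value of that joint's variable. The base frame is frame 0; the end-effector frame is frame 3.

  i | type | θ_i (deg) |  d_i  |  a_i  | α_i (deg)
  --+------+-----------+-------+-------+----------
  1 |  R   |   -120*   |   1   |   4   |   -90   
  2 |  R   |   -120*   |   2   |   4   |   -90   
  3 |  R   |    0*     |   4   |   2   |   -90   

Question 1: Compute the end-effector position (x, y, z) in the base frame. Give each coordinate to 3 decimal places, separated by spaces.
-0.500 -4.866 8.196

after link 1: o_1 = (-2.0000, -3.4641, 1.0000)
after link 2: o_2 = (0.7321, -2.7321, 4.4641)
after link 3: o_3 = (-0.5000, -4.8660, 8.1962)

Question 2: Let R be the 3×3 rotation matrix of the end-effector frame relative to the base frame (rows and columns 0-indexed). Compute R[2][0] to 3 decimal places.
End-effector x-axis (col 0 of R) = (0.2500,0.4330,0.8660)
R[2][0] = 0.8660

0.866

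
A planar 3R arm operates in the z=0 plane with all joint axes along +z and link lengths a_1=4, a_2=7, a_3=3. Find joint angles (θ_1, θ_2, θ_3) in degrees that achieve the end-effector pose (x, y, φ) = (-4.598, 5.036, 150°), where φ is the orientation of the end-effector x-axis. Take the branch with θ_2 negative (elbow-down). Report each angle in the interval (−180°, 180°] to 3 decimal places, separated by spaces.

-120.003 -149.999 60.002

wrist centre = target − a_3·(cos φ, sin φ) = (-1.9999, 3.5360)
cos θ_2 = (16.5030−4²−7²)/(2·4·7) = -0.8660; θ_2 = -149.9992° (elbow-down)
β = atan2(3.5360,-1.9999) = 119.4920°; ψ = atan2(-3.5001,-2.0621) = -120.5051°
θ_1 = β − ψ = 239.9971°
θ_3 = φ − θ_1 − θ_2 = 60.0021° (wrapped to (-180°,180°])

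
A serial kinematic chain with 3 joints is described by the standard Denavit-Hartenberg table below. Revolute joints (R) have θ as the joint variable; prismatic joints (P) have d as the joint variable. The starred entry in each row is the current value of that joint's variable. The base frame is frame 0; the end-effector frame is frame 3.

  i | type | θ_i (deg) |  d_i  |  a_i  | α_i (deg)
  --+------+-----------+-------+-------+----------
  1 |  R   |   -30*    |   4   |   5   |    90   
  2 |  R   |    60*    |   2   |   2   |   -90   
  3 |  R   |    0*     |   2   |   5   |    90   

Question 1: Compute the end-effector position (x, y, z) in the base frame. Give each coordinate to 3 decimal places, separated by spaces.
after link 1: o_1 = (4.3301, -2.5000, 4.0000)
after link 2: o_2 = (4.1962, -4.7321, 5.7321)
after link 3: o_3 = (4.8612, -5.1160, 11.0622)

4.861 -5.116 11.062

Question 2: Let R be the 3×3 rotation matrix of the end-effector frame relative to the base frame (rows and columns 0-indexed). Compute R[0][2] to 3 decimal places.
End-effector z-axis (col 2 of R) = (-0.5000,-0.8660,0.0000)
R[0][2] = -0.5000

-0.500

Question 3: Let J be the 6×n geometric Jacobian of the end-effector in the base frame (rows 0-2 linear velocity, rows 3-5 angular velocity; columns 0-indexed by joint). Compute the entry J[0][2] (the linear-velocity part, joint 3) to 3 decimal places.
axis z_2 = (-0.7500,0.4330,0.5000); lever o_n−o_2 = (0.6651,-0.3840,5.3301)
cross product → J_v[:, 2] = (2.5000,4.3301,0.0000)
J_ω[:, 2] = z_2
entry J[0][2] = 2.5000

2.500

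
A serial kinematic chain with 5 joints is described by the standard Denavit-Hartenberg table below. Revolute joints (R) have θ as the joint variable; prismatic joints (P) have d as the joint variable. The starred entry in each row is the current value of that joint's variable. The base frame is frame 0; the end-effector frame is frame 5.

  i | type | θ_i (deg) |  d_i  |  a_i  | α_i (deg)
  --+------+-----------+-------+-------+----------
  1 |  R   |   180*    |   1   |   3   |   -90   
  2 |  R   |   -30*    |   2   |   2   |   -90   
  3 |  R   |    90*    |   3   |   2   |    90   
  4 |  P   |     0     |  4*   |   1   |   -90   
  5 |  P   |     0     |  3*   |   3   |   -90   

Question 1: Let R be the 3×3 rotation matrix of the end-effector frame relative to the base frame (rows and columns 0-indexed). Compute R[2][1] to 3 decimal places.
0.866

End-effector y-axis (col 1 of R) = (0.5000,0.0000,0.8660)
R[2][1] = 0.8660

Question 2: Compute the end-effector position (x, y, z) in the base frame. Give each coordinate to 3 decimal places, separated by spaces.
after link 1: o_1 = (-3.0000, 0.0000, 1.0000)
after link 2: o_2 = (-4.7321, -2.0000, 2.0000)
after link 3: o_3 = (-6.2321, 0.0000, -0.5981)
after link 4: o_4 = (-9.6962, 1.0000, 1.4019)
after link 5: o_5 = (-11.1962, 4.0000, -1.1962)

-11.196 4.000 -1.196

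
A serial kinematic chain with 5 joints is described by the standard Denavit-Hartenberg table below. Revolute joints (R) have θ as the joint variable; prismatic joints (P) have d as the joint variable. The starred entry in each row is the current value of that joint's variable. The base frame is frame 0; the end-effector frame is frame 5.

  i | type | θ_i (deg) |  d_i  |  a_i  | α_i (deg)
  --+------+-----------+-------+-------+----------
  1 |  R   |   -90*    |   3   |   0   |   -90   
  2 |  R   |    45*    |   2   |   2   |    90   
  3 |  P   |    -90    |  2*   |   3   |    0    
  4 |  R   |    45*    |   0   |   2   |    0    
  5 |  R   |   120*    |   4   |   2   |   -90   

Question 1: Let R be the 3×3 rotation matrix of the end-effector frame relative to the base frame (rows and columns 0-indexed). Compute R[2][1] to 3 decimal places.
End-effector y-axis (col 1 of R) = (-0.0000,0.7071,-0.7071)
R[2][1] = -0.7071

-0.707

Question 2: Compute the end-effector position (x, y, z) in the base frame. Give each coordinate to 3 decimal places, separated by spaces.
-0.482 -7.023 4.462

after link 1: o_1 = (0.0000, 0.0000, 3.0000)
after link 2: o_2 = (2.0000, -1.4142, 1.5858)
after link 3: o_3 = (-1.0000, -2.8284, 3.0000)
after link 4: o_4 = (-2.4142, -3.8284, 2.0000)
after link 5: o_5 = (-0.4824, -7.0229, 4.4624)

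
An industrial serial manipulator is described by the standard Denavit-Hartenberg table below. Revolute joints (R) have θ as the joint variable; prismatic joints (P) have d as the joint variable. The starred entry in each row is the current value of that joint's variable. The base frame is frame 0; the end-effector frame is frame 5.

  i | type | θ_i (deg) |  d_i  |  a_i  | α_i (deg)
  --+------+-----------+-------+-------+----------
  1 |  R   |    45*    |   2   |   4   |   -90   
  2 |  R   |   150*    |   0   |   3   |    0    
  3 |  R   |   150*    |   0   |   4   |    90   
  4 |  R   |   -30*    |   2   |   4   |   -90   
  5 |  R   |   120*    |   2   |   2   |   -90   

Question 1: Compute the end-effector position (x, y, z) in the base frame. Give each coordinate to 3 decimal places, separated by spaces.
3.349 3.678 7.214

after link 1: o_1 = (2.8284, 2.8284, 2.0000)
after link 2: o_2 = (0.9913, 0.9913, 0.5000)
after link 3: o_3 = (2.4055, 2.4055, 3.9641)
after link 4: o_4 = (3.8197, 0.9913, 7.9641)
after link 5: o_5 = (3.3495, 3.6776, 7.2141)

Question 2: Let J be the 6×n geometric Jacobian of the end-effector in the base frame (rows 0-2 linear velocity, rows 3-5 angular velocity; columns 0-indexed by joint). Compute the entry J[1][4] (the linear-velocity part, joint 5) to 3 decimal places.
axis z_4 = (-0.4356,0.7891,0.4330); lever o_n−o_4 = (-0.4703,2.6863,-0.7500)
cross product → J_v[:, 4] = (-1.7551,-0.5303,-0.7990)
J_ω[:, 4] = z_4
entry J[1][4] = -0.5303

-0.530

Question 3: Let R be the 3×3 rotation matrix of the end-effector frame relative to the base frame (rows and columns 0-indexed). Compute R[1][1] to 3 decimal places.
-0.789

End-effector y-axis (col 1 of R) = (0.4356,-0.7891,-0.4330)
R[1][1] = -0.7891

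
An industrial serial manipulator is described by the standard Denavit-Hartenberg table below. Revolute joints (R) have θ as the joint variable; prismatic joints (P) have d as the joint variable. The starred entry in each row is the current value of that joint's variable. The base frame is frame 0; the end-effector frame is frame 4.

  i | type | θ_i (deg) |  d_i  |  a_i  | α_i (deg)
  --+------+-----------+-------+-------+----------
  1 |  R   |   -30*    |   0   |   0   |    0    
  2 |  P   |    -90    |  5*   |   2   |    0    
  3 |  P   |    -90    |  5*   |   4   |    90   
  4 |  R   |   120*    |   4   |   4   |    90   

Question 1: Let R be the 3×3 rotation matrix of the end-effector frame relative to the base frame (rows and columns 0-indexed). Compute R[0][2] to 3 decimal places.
-0.750

End-effector z-axis (col 2 of R) = (-0.7500,0.4330,0.5000)
R[0][2] = -0.7500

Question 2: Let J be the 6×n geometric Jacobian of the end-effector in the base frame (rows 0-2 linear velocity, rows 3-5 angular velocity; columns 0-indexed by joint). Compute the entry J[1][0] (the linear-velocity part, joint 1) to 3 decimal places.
-0.732

axis z_0 = ẑ; lever o_n−o_0 = (-0.7321,2.7321,13.4641)
cross product → J_v[:, 0] = (-2.7321,-0.7321,0.0000)
J_ω[:, 0] = z_0
entry J[1][0] = -0.7321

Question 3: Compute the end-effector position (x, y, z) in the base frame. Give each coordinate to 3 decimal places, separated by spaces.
-0.732 2.732 13.464

after link 1: o_1 = (0.0000, 0.0000, 0.0000)
after link 2: o_2 = (-1.0000, -1.7321, 5.0000)
after link 3: o_3 = (-4.4641, 0.2679, 10.0000)
after link 4: o_4 = (-0.7321, 2.7321, 13.4641)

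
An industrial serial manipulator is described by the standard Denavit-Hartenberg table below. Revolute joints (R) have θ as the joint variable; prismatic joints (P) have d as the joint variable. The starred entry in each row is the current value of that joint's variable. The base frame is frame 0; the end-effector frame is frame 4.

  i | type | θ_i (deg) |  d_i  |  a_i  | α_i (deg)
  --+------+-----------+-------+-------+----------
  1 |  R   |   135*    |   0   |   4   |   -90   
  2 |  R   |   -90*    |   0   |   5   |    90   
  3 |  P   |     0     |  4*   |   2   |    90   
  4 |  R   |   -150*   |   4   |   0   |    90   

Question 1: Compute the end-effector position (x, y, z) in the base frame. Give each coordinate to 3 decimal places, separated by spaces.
2.828 2.828 7.000

after link 1: o_1 = (-2.8284, 2.8284, 0.0000)
after link 2: o_2 = (-2.8284, 2.8284, 5.0000)
after link 3: o_3 = (0.0000, 0.0000, 7.0000)
after link 4: o_4 = (2.8284, 2.8284, 7.0000)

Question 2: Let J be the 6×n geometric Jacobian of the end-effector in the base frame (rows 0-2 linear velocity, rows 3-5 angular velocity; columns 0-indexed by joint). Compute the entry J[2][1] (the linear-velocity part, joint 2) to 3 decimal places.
axis z_1 = (-0.7071,-0.7071,0.0000); lever o_n−o_1 = (5.6569,0.0000,7.0000)
cross product → J_v[:, 1] = (-4.9497,4.9497,4.0000)
J_ω[:, 1] = z_1
entry J[2][1] = 4.0000

4.000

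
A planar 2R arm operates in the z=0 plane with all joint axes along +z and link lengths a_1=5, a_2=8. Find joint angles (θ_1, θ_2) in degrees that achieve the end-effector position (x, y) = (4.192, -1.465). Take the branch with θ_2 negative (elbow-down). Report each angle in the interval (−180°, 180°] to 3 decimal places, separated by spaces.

96.471 -149.998

cos θ_2 = (19.7191−5²−8²)/(2·5·8) = -0.8660; θ_2 = -149.9984° (elbow-down)
β = atan2(-1.4650,4.1920) = -19.2633°; ψ = atan2(-4.0002,-1.9281) = -115.7340°
θ_1 = β − ψ = 96.4708°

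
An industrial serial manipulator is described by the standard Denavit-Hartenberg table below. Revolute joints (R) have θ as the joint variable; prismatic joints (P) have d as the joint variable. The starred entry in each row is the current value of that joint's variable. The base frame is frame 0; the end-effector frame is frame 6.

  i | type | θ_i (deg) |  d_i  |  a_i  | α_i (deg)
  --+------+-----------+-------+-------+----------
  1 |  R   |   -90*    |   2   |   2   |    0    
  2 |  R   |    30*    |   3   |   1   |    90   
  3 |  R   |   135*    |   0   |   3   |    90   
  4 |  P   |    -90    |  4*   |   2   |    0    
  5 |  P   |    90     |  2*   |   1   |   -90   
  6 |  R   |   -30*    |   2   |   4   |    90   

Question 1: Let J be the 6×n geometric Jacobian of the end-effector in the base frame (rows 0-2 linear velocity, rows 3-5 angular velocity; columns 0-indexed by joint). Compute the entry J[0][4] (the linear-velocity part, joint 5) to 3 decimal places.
prismatic axis z_4 = (0.3536,-0.6124,0.7071)
J_v[:, 4] = z_4; J_ω[:, 4] = (0,0,0)
entry J[0][4] = 0.3536

0.354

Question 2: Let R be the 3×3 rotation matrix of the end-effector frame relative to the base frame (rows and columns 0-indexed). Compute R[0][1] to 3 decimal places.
End-effector y-axis (col 1 of R) = (-0.8660,-0.5000,0.0000)
R[0][1] = -0.8660

-0.866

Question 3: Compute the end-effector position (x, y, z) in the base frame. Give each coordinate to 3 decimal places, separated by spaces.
after link 1: o_1 = (0.0000, -2.0000, 2.0000)
after link 2: o_2 = (0.5000, -2.8660, 5.0000)
after link 3: o_3 = (-0.5607, -1.0289, 7.1213)
after link 4: o_4 = (2.5856, -2.4784, 9.9497)
after link 5: o_5 = (2.9392, -3.0908, 12.0711)
after link 6: o_6 = (0.6895, -3.1942, 15.9348)

0.689 -3.194 15.935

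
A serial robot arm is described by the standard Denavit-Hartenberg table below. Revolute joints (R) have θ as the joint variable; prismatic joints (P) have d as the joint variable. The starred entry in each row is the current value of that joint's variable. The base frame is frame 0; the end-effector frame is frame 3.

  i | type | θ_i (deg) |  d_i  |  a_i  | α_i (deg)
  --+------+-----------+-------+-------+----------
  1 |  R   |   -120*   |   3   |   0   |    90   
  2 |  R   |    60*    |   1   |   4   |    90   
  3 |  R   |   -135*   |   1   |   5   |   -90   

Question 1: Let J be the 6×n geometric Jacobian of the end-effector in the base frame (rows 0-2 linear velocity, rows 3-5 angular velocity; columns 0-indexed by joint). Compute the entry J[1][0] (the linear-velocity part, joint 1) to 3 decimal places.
axis z_0 = ẑ; lever o_n−o_0 = (1.6467,-2.2189,2.9022)
cross product → J_v[:, 0] = (2.2189,1.6467,-0.0000)
J_ω[:, 0] = z_0
entry J[1][0] = 1.6467

1.647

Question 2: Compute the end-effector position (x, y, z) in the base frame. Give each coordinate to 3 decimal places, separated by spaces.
1.647 -2.219 2.902

after link 1: o_1 = (0.0000, 0.0000, 3.0000)
after link 2: o_2 = (-1.8660, -1.2321, 6.4641)
after link 3: o_3 = (1.6467, -2.2189, 2.9022)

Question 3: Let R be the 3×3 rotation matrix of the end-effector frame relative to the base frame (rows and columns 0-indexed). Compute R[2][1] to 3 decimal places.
0.500

End-effector y-axis (col 1 of R) = (0.4330,0.7500,0.5000)
R[2][1] = 0.5000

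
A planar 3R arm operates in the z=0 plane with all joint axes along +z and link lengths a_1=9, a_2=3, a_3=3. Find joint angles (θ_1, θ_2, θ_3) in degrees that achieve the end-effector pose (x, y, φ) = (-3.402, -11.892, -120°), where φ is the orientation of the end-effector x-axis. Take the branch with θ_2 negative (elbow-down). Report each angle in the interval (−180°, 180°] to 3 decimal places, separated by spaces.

wrist centre = target − a_3·(cos φ, sin φ) = (-1.9020, -9.2939)
cos θ_2 = (89.9946−9²−3²)/(2·9·3) = -0.0001; θ_2 = -90.0057° (elbow-down)
β = atan2(-9.2939,-1.9020) = -101.5659°; ψ = atan2(-3.0000,8.9997) = -18.4355°
θ_1 = β − ψ = -83.1304°
θ_3 = φ − θ_1 − θ_2 = 53.1361° (wrapped to (-180°,180°])

-83.130 -90.006 53.136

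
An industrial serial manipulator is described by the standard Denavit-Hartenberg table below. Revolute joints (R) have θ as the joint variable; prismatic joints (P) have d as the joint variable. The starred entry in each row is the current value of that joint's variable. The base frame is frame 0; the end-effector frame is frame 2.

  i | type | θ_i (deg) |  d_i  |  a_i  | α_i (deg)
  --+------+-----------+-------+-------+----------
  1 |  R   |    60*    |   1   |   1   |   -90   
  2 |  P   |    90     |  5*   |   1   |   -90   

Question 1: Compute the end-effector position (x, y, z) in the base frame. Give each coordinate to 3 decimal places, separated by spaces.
after link 1: o_1 = (0.5000, 0.8660, 1.0000)
after link 2: o_2 = (-3.8301, 3.3660, 0.0000)

-3.830 3.366 0.000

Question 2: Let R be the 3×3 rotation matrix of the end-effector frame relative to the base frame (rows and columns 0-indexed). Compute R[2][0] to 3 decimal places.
-1.000

End-effector x-axis (col 0 of R) = (-0.0000,0.0000,-1.0000)
R[2][0] = -1.0000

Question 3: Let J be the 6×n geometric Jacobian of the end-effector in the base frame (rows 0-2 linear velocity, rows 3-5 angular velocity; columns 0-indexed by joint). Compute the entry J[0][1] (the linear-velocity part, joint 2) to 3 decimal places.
prismatic axis z_1 = (-0.8660,0.5000,0.0000)
J_v[:, 1] = z_1; J_ω[:, 1] = (0,0,0)
entry J[0][1] = -0.8660

-0.866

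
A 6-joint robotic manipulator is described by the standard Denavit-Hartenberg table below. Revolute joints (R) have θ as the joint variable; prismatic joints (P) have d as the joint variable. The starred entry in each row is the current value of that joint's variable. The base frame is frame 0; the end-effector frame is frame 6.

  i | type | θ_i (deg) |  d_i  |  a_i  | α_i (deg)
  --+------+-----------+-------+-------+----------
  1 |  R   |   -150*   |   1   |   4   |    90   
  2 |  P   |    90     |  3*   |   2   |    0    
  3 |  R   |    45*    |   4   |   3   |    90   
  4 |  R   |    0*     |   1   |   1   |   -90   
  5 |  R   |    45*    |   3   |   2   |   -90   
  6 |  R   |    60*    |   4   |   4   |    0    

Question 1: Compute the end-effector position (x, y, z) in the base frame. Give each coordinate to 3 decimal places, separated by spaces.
after link 1: o_1 = (-3.4641, -2.0000, 1.0000)
after link 2: o_2 = (-4.9641, 0.5981, 3.0000)
after link 3: o_3 = (-5.1270, 5.1228, 5.1213)
after link 4: o_4 = (-5.1270, 5.1228, 6.5355)
after link 5: o_5 = (-4.8949, 8.7209, 6.5355)
after link 6: o_6 = (-1.4308, 6.7209, 2.5355)

-1.431 6.721 2.536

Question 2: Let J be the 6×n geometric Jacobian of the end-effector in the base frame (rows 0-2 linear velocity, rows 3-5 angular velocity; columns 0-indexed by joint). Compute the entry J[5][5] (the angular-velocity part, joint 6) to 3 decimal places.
-1.000

axis z_5 = (0.0000,0.0000,-1.0000); lever o_n−o_5 = (3.4641,-2.0000,-4.0000)
cross product → J_v[:, 5] = (-2.0000,-3.4641,-0.0000)
J_ω[:, 5] = z_5
entry J[5][5] = -1.0000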